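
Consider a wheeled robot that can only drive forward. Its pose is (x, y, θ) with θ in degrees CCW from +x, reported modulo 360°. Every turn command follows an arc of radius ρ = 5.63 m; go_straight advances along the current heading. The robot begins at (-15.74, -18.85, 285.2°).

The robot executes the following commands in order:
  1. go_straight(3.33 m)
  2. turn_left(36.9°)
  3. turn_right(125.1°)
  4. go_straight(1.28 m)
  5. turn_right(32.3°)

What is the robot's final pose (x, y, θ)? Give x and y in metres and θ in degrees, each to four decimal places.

set_pose: (x, y, θ) = (-15.7400, -18.8500, 285.2000°), ρ = 5.63
go_straight(3.33): x += 3.33·cos θ, y += 3.33·sin θ → (-14.8669, -22.0635, 285.2000°)
turn_left(36.9°): centre at ρ to the left, rotate +36.9° → (-12.8923, -25.0299, 322.1000°)
turn_right(125.1°): centre at ρ to the right, rotate −125.1° → (-14.7047, -34.8565, 197.0000°)
go_straight(1.28): x += 1.28·cos θ, y += 1.28·sin θ → (-15.9287, -35.2307, 197.0000°)
turn_right(32.3°): centre at ρ to the right, rotate −32.3° → (-19.0604, -35.2772, 164.7000°)

(-19.0604, -35.2772, 164.7000°)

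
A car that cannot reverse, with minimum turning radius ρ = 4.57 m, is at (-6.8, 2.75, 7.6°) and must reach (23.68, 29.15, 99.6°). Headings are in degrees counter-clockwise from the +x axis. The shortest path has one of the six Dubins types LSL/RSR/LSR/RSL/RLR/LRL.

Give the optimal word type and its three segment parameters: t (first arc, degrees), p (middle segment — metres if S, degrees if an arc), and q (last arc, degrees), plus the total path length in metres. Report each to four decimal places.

Let ψ = atan2(Δy, Δx) = atan2(26.40, 30.48) = 40.8972° be the start→goal bearing.
Normalize: d = |goal − start| / ρ = 40.323571/4.57 = 8.823539, α = (θ_start − ψ) mod 360° = 326.7028° = 5.702039 rad, β = (θ_goal − ψ) mod 360° = 58.7028° = 1.024557 rad.
Common terms: sin α = -0.548982, cos α = 0.835834, sin β = 0.854484, cos β = 0.519477, cos(α−β) = -0.034899, d² = 77.854833. Work in radians in the unit-radius frame; every candidate has L = ρ·(t + p + q).
LSL: p² = 2 + d² − 2cos(α−β) + 2d(sin α − sin β) = 55.157555; p = √p² = 7.426813; φ = atan2(cos β − cos α, d + sin α − sin β) = -0.042609 rad; t = (φ − α) mod 2π = 0.538536 rad, q = (β − φ) mod 2π = 1.067167 rad → L = 4.57·(0.538536 + 7.426813 + 1.067167) = 4.57·9.032516 = 41.278599 m
RSR: p² = 2 + d² − 2cos(α−β) + 2d(sin β − sin α) = 104.691708; p = √p² = 10.231897; φ = atan2(cos α − cos β, d − sin α + sin β) = 0.030924 rad; t = (α − φ) mod 2π = 5.671116 rad, q = (φ − β) mod 2π = 5.289552 rad → L = 4.57·(5.671116 + 10.231897 + 5.289552) = 4.57·21.192564 = 96.850019 m
LSR: p² = d² − 2 + 2cos(α−β) + 2d(sin α + sin β) = 81.176254; p = √p² = 9.009787; φ = atan2(−cos α − cos β, d + sin α + sin β) − atan2(−2, p) = 0.071054 rad; t = (φ − α) mod 2π = 0.652200 rad, q = (φ − β) mod 2π = 5.329682 rad → L = 4.57·(0.652200 + 9.009787 + 5.329682) = 4.57·14.991668 = 68.511925 m
RSL: p² = d² − 2 + 2cos(α−β) − 2d(sin α + sin β) = 70.393814; p = √p² = 8.390102; φ = atan2(cos α + cos β, d − sin α − sin β) − atan2(2, p) = -0.076221 rad; t = (α − φ) mod 2π = 5.778260 rad, q = (β − φ) mod 2π = 1.100778 rad → L = 4.57·(5.778260 + 8.390102 + 1.100778) = 4.57·15.269140 = 69.779971 m
RLR: c = (6 − d² + 2cos(α−β) + 2d(sin α − sin β))/8 = -12.086464, |c| > 1 → infeasible
LRL: c = (6 − d² + 2cos(α−β) − 2d(sin α − sin β))/8 = -5.894694, |c| > 1 → infeasible
Shortest: LSL with L = 41.278599 m ≈ 41.2786 m
Convert LSL to answer units (arcs ×180/π): t = 0.538536·180/π = 30.8559°, p = ρ·p = 4.57·7.426813 = 33.9405 m, q = 1.067167·180/π = 61.1441°, L = 41.2786 m.

LSL: t = 30.8559°, p = 33.9405 m, q = 61.1441°, L = 41.2786 m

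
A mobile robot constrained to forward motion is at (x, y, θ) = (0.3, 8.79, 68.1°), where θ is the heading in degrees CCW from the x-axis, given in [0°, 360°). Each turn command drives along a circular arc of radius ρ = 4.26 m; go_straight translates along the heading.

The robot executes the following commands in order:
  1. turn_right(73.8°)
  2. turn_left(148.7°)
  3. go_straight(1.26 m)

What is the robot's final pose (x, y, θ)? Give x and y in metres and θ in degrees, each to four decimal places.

(6.6562, 19.8394, 143.0000°)

set_pose: (x, y, θ) = (0.3000, 8.7900, 68.1000°), ρ = 4.26
turn_right(73.8°): centre at ρ to the right, rotate −73.8° → (4.6757, 11.4400, -5.7000° ≡ 354.3000°)
turn_left(148.7°): centre at ρ to the left, rotate +148.7° → (7.6625, 19.0811, 503.0000° ≡ 143.0000°)
go_straight(1.26): x += 1.26·cos θ, y += 1.26·sin θ → (6.6562, 19.8394, 143.0000°)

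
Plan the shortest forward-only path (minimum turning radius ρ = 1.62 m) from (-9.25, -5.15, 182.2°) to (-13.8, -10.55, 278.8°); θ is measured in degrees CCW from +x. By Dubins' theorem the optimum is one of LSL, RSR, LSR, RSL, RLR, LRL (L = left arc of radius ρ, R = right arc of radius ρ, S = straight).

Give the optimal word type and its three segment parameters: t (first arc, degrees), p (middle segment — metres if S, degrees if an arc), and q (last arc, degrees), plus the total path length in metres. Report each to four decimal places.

LSL: t = 47.3611°, p = 4.6424 m, q = 49.2389°, L = 7.3737 m

Let ψ = atan2(Δy, Δx) = atan2(-5.40, -4.55) = -130.1172° be the start→goal bearing.
Normalize: d = |goal − start| / ρ = 7.061338/1.62 = 4.358851, α = (θ_start − ψ) mod 360° = 312.3172° = 5.450964 rad, β = (θ_goal − ψ) mod 360° = 48.9172° = 0.853767 rad.
Common terms: sin α = -0.739429, cos α = 0.673235, sin β = 0.753761, cos β = 0.657148, cos(α−β) = -0.114937, d² = 18.999581. Work in radians in the unit-radius frame; every candidate has L = ρ·(t + p + q).
LSL: p² = 2 + d² − 2cos(α−β) + 2d(sin α − sin β) = 8.212273; p = √p² = 2.865706; φ = atan2(cos β − cos α, d + sin α − sin β) = -0.005614 rad; t = (φ − α) mod 2π = 0.826608 rad, q = (β − φ) mod 2π = 0.859380 rad → L = 1.62·(0.826608 + 2.865706 + 0.859380) = 1.62·4.551694 = 7.373745 m
RSR: p² = 2 + d² − 2cos(α−β) + 2d(sin β − sin α) = 34.246638; p = √p² = 5.852063; φ = atan2(cos α − cos β, d − sin α + sin β) = 0.002749 rad; t = (α − φ) mod 2π = 5.448215 rad, q = (φ − β) mod 2π = 5.432167 rad → L = 1.62·(5.448215 + 5.852063 + 5.432167) = 1.62·16.732445 = 27.106561 m
LSR: p² = d² − 2 + 2cos(α−β) + 2d(sin α + sin β) = 16.894654; p = √p² = 4.110311; φ = atan2(−cos α − cos β, d + sin α + sin β) − atan2(−2, p) = 0.157537 rad; t = (φ − α) mod 2π = 0.989758 rad, q = (φ − β) mod 2π = 5.586955 rad → L = 1.62·(0.989758 + 4.110311 + 5.586955) = 1.62·10.687024 = 17.312978 m
RSL: p² = d² − 2 + 2cos(α−β) − 2d(sin α + sin β) = 16.644759; p = √p² = 4.079799; φ = atan2(cos α + cos β, d − sin α − sin β) − atan2(2, p) = -0.158639 rad; t = (α − φ) mod 2π = 5.609603 rad, q = (β − φ) mod 2π = 1.012406 rad → L = 1.62·(5.609603 + 4.079799 + 1.012406) = 1.62·10.701807 = 17.336928 m
RLR: c = (6 − d² + 2cos(α−β) + 2d(sin α − sin β))/8 = -3.280830, |c| > 1 → infeasible
LRL: c = (6 − d² + 2cos(α−β) − 2d(sin α − sin β))/8 = -0.026534; p = 2π − arccos c = 4.685852 rad; φ = atan2(cos β − cos α, d + sin α − sin β) = -0.005614 rad; t = (φ − α + p/2) mod 2π = 3.169534 rad, q = (β − α − t + p) mod 2π = 3.202306 rad → L = 1.62·(3.169534 + 4.685852 + 3.202306) = 1.62·11.057692 = 17.913460 m
Shortest: LSL with L = 7.373745 m ≈ 7.3737 m
Convert LSL to answer units (arcs ×180/π): t = 0.826608·180/π = 47.3611°, p = ρ·p = 1.62·2.865706 = 4.6424 m, q = 0.859380·180/π = 49.2389°, L = 7.3737 m.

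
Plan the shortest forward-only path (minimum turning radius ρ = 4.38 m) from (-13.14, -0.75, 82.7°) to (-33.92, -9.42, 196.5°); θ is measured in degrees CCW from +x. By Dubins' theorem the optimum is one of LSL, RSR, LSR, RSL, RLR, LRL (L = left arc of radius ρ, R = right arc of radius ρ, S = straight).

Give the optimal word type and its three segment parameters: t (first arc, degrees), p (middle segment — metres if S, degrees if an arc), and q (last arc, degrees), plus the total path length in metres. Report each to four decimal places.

LSR: t = 141.6358°, p = 16.1585 m, q = 27.8358°, L = 29.1138 m

Let ψ = atan2(Δy, Δx) = atan2(-8.67, -20.78) = -157.3527° be the start→goal bearing.
Normalize: d = |goal − start| / ρ = 22.516156/4.38 = 5.140675, α = (θ_start − ψ) mod 360° = 240.0527° = 4.189711 rad, β = (θ_goal − ψ) mod 360° = 353.8527° = 6.175895 rad.
Common terms: sin α = -0.866485, cos α = -0.499203, sin β = -0.107084, cos β = 0.994250, cos(α−β) = -0.403545, d² = 26.426539. Work in radians in the unit-radius frame; every candidate has L = ρ·(t + p + q).
LSL: p² = 2 + d² − 2cos(α−β) + 2d(sin α − sin β) = 21.425964; p = √p² = 4.628819; φ = atan2(cos β − cos α, d + sin α − sin β) = 0.328520 rad; t = (φ − α) mod 2π = 2.421995 rad, q = (β − φ) mod 2π = 5.847375 rad → L = 4.38·(2.421995 + 4.628819 + 5.847375) = 4.38·12.898189 = 56.494067 m
RSR: p² = 2 + d² − 2cos(α−β) + 2d(sin β − sin α) = 37.041296; p = √p² = 6.086156; φ = atan2(cos α − cos β, d − sin α + sin β) = -0.247917 rad; t = (α − φ) mod 2π = 4.437628 rad, q = (φ − β) mod 2π = 6.142558 rad → L = 4.38·(4.437628 + 6.086156 + 6.142558) = 4.38·16.666342 = 72.998578 m
LSR: p² = d² − 2 + 2cos(α−β) + 2d(sin α + sin β) = 13.609839; p = √p² = 3.689152; φ = atan2(−cos α − cos β, d + sin α + sin β) − atan2(−2, p) = 0.378536 rad; t = (φ − α) mod 2π = 2.472011 rad, q = (φ − β) mod 2π = 0.485826 rad → L = 4.38·(2.472011 + 3.689152 + 0.485826) = 4.38·6.646989 = 29.113812 m
RSL: p² = d² − 2 + 2cos(α−β) − 2d(sin α + sin β) = 33.629058; p = √p² = 5.799057; φ = atan2(cos α + cos β, d − sin α − sin β) − atan2(2, p) = -0.251320 rad; t = (α − φ) mod 2π = 4.441030 rad, q = (β − φ) mod 2π = 0.144030 rad → L = 4.38·(4.441030 + 5.799057 + 0.144030) = 4.38·10.384116 = 45.482430 m
RLR: c = (6 − d² + 2cos(α−β) + 2d(sin α − sin β))/8 = -3.630162, |c| > 1 → infeasible
LRL: c = (6 − d² + 2cos(α−β) − 2d(sin α − sin β))/8 = -1.678246, |c| > 1 → infeasible
Shortest: LSR with L = 29.113812 m ≈ 29.1138 m
Convert LSR to answer units (arcs ×180/π): t = 2.472011·180/π = 141.6358°, p = ρ·p = 4.38·3.689152 = 16.1585 m, q = 0.485826·180/π = 27.8358°, L = 29.1138 m.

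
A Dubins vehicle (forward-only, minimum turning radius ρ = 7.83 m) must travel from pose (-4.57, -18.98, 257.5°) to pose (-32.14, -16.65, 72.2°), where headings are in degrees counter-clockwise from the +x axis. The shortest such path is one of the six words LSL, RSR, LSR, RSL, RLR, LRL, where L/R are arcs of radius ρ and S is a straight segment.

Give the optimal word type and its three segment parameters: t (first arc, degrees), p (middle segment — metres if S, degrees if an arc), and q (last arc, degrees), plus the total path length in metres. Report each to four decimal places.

Let ψ = atan2(Δy, Δx) = atan2(2.33, -27.57) = 175.1693° be the start→goal bearing.
Normalize: d = |goal − start| / ρ = 27.668281/7.83 = 3.533625, α = (θ_start − ψ) mod 360° = 82.3307° = 1.436942 rad, β = (θ_goal − ψ) mod 360° = 257.0307° = 4.486032 rad.
Common terms: sin α = 0.991055, cos α = 0.133455, sin β = -0.974490, cos β = -0.224429, cos(α−β) = -0.995725, d² = 12.486504. Work in radians in the unit-radius frame; every candidate has L = ρ·(t + p + q).
LSL: p² = 2 + d² − 2cos(α−β) + 2d(sin α − sin β) = 30.368952; p = √p² = 5.510803; φ = atan2(cos β − cos α, d + sin α − sin β) = -0.064988 rad; t = (φ − α) mod 2π = 4.781255 rad, q = (β − φ) mod 2π = 4.551020 rad → L = 7.83·(4.781255 + 5.510803 + 4.551020) = 7.83·14.843079 = 116.221307 m
RSR: p² = 2 + d² − 2cos(α−β) + 2d(sin β − sin α) = 2.586954; p = √p² = 1.608401; φ = atan2(cos α − cos β, d − sin α + sin β) = 0.224387 rad; t = (α − φ) mod 2π = 1.212555 rad, q = (φ − β) mod 2π = 2.021540 rad → L = 7.83·(1.212555 + 1.608401 + 2.021540) = 7.83·4.842496 = 37.916744 m
LSR: p² = d² − 2 + 2cos(α−β) + 2d(sin α + sin β) = 8.612119; p = √p² = 2.934641; φ = atan2(−cos α − cos β, d + sin α + sin β) − atan2(−2, p) = 0.623831 rad; t = (φ − α) mod 2π = 5.470074 rad, q = (φ − β) mod 2π = 2.420984 rad → L = 7.83·(5.470074 + 2.934641 + 2.420984) = 7.83·10.825699 = 84.765226 m
RSL: p² = d² − 2 + 2cos(α−β) − 2d(sin α + sin β) = 8.377990; p = √p² = 2.894476; φ = atan2(cos α + cos β, d − sin α − sin β) − atan2(2, p) = -0.630501 rad; t = (α − φ) mod 2π = 2.067443 rad, q = (β − φ) mod 2π = 5.116534 rad → L = 7.83·(2.067443 + 2.894476 + 5.116534) = 7.83·10.078453 = 78.914285 m
RLR: c = (6 − d² + 2cos(α−β) + 2d(sin α − sin β))/8 = 0.676631; p = 2π − arccos c = 5.455566 rad; φ = atan2(cos α − cos β, d − sin α + sin β) = 0.224387 rad; t = (α − φ + p/2) mod 2π = 3.940338 rad, q = (α − β − t + p) mod 2π = 4.749324 rad → L = 7.83·(3.940338 + 5.455566 + 4.749324) = 7.83·14.145228 = 110.757132 m
LRL: c = (6 − d² + 2cos(α−β) − 2d(sin α − sin β))/8 = -2.796119, |c| > 1 → infeasible
Shortest: RSR with L = 37.916744 m ≈ 37.9167 m
Convert RSR to answer units (arcs ×180/π): t = 1.212555·180/π = 69.4743°, p = ρ·p = 7.83·1.608401 = 12.5938 m, q = 2.021540·180/π = 115.8257°, L = 37.9167 m.

RSR: t = 69.4743°, p = 12.5938 m, q = 115.8257°, L = 37.9167 m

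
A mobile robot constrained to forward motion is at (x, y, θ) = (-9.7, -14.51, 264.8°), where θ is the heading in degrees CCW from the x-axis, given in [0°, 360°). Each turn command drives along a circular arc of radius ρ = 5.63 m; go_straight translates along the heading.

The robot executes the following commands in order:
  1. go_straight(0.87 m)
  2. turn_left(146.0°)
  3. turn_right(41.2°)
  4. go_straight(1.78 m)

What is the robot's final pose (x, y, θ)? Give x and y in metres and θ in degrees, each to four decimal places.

(5.3700, -17.1553, 9.6000°)

set_pose: (x, y, θ) = (-9.7000, -14.5100, 264.8000°), ρ = 5.63
go_straight(0.87): x += 0.87·cos θ, y += 0.87·sin θ → (-9.7789, -15.3764, 264.8000°)
turn_left(146.0°): centre at ρ to the left, rotate +146.0° → (0.1909, -19.4450, 410.8000° ≡ 50.8000°)
turn_right(41.2°): centre at ρ to the right, rotate −41.2° → (3.6149, -17.4522, 9.6000°)
go_straight(1.78): x += 1.78·cos θ, y += 1.78·sin θ → (5.3700, -17.1553, 9.6000°)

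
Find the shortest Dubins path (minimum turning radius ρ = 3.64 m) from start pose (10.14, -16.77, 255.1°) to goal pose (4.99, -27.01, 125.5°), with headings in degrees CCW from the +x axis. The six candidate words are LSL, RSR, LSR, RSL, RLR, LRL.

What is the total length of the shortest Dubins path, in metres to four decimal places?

Let ψ = atan2(Δy, Δx) = atan2(-10.24, -5.15) = -116.6992° be the start→goal bearing.
Normalize: d = |goal − start| / ρ = 11.462116/3.64 = 3.148933, α = (θ_start − ψ) mod 360° = 11.7992° = 0.205935 rad, β = (θ_goal − ψ) mod 360° = 242.1992° = 4.227173 rad.
Common terms: sin α = 0.204482, cos α = 0.978870, sin β = -0.884574, cos β = -0.466399, cos(α−β) = -0.637424, d² = 9.915779. Work in radians in the unit-radius frame; every candidate has L = ρ·(t + p + q).
LSL: p² = 2 + d² − 2cos(α−β) + 2d(sin α − sin β) = 20.049357; p = √p² = 4.477651; φ = atan2(cos β − cos α, d + sin α − sin β) = -0.328659 rad; t = (φ − α) mod 2π = 5.748592 rad, q = (β − φ) mod 2π = 4.555832 rad → L = 3.64·(5.748592 + 4.477651 + 4.555832) = 3.64·14.782075 = 53.806752 m
RSR: p² = 2 + d² − 2cos(α−β) + 2d(sin β − sin α) = 6.331896; p = √p² = 2.516326; φ = atan2(cos α − cos β, d − sin α + sin β) = 0.611819 rad; t = (α − φ) mod 2π = 5.877301 rad, q = (φ − β) mod 2π = 2.667831 rad → L = 3.64·(5.877301 + 2.516326 + 2.667831) = 3.64·11.061458 = 40.263707 m
LSR: p² = d² − 2 + 2cos(α−β) + 2d(sin α + sin β) = 2.357801; p = √p² = 1.535513; φ = atan2(−cos α − cos β, d + sin α + sin β) − atan2(−2, p) = 0.711358 rad; t = (φ − α) mod 2π = 0.505424 rad, q = (φ − β) mod 2π = 2.767371 rad → L = 3.64·(0.505424 + 1.535513 + 2.767371) = 3.64·4.808308 = 17.502240 m
RSL: p² = d² − 2 + 2cos(α−β) − 2d(sin α + sin β) = 10.924060; p = √p² = 3.305157; φ = atan2(cos α + cos β, d − sin α − sin β) − atan2(2, p) = -0.411124 rad; t = (α − φ) mod 2π = 0.617059 rad, q = (β − φ) mod 2π = 4.638297 rad → L = 3.64·(0.617059 + 3.305157 + 4.638297) = 3.64·8.560513 = 31.160267 m
RLR: c = (6 − d² + 2cos(α−β) + 2d(sin α − sin β))/8 = 0.208513; p = 2π − arccos c = 4.922443 rad; φ = atan2(cos α − cos β, d − sin α + sin β) = 0.611819 rad; t = (α − φ + p/2) mod 2π = 2.055338 rad, q = (α − β − t + p) mod 2π = 5.129052 rad → L = 3.64·(2.055338 + 4.922443 + 5.129052) = 3.64·12.106833 = 44.068873 m
LRL: c = (6 − d² + 2cos(α−β) − 2d(sin α − sin β))/8 = -1.506170, |c| > 1 → infeasible
Shortest: LSR with L = 17.502240 m ≈ 17.5022 m

17.5022 m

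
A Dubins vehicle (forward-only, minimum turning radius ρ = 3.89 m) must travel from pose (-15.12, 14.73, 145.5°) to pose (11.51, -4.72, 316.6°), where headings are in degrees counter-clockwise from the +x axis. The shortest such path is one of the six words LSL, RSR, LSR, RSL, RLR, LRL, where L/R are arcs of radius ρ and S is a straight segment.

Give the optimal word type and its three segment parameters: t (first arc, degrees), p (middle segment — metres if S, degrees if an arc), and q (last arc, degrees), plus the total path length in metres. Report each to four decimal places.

LSR: t = 192.3140°, p = 31.4250 m, q = 21.2140°, L = 45.9221 m

Let ψ = atan2(Δy, Δx) = atan2(-19.45, 26.63) = -36.1436° be the start→goal bearing.
Normalize: d = |goal − start| / ρ = 32.976649/3.89 = 8.477288, α = (θ_start − ψ) mod 360° = 181.6436° = 3.170279 rad, β = (θ_goal − ψ) mod 360° = 352.7436° = 6.156538 rad.
Common terms: sin α = -0.028683, cos α = -0.999589, sin β = -0.126309, cos β = 0.991991, cos(α−β) = -0.987960, d² = 71.864407. Work in radians in the unit-radius frame; every candidate has L = ρ·(t + p + q).
LSL: p² = 2 + d² − 2cos(α−β) + 2d(sin α − sin β) = 77.495549; p = √p² = 8.803156; φ = atan2(cos β − cos α, d + sin α − sin β) = 0.228210 rad; t = (φ − α) mod 2π = 3.341117 rad, q = (β − φ) mod 2π = 5.928327 rad → L = 3.89·(3.341117 + 8.803156 + 5.928327) = 3.89·18.072599 = 70.302411 m
RSR: p² = 2 + d² − 2cos(α−β) + 2d(sin β − sin α) = 74.185105; p = √p² = 8.613078; φ = atan2(cos α − cos β, d − sin α + sin β) = -0.233339 rad; t = (α − φ) mod 2π = 3.403618 rad, q = (φ − β) mod 2π = 6.176494 rad → L = 3.89·(3.403618 + 8.613078 + 6.176494) = 3.89·18.193190 = 70.771508 m
LSR: p² = d² − 2 + 2cos(α−β) + 2d(sin α + sin β) = 65.260663; p = √p² = 8.078407; φ = atan2(−cos α − cos β, d + sin α + sin β) − atan2(−2, p) = 0.243607 rad; t = (φ − α) mod 2π = 3.356513 rad, q = (φ − β) mod 2π = 0.370254 rad → L = 3.89·(3.356513 + 8.078407 + 0.370254) = 3.89·11.805174 = 45.922128 m
RSL: p² = d² − 2 + 2cos(α−β) − 2d(sin α + sin β) = 70.516313; p = √p² = 8.397399; φ = atan2(cos α + cos β, d − sin α − sin β) − atan2(2, p) = -0.234693 rad; t = (α − φ) mod 2π = 3.404972 rad, q = (β − φ) mod 2π = 0.108045 rad → L = 3.89·(3.404972 + 8.397399 + 0.108045) = 3.89·11.910417 = 46.331521 m
RLR: c = (6 − d² + 2cos(α−β) + 2d(sin α − sin β))/8 = -8.273138, |c| > 1 → infeasible
LRL: c = (6 − d² + 2cos(α−β) − 2d(sin α − sin β))/8 = -8.686944, |c| > 1 → infeasible
Shortest: LSR with L = 45.922128 m ≈ 45.9221 m
Convert LSR to answer units (arcs ×180/π): t = 3.356513·180/π = 192.3140°, p = ρ·p = 3.89·8.078407 = 31.4250 m, q = 0.370254·180/π = 21.2140°, L = 45.9221 m.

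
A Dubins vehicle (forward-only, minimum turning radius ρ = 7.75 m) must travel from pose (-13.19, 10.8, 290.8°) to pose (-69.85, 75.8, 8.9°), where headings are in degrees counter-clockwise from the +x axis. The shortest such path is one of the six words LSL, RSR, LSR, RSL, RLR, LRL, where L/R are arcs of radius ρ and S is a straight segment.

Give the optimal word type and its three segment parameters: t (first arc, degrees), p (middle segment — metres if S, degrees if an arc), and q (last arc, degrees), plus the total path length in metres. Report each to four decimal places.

Let ψ = atan2(Δy, Δx) = atan2(65.00, -56.66) = 131.0784° be the start→goal bearing.
Normalize: d = |goal − start| / ρ = 86.228508/7.75 = 11.126259, α = (θ_start − ψ) mod 360° = 159.7216° = 2.787668 rad, β = (θ_goal − ψ) mod 360° = 237.8216° = 4.150770 rad.
Common terms: sin α = 0.346582, cos α = -0.938020, sin β = -0.846394, cos β = -0.532557, cos(α−β) = 0.206204, d² = 123.793642. Work in radians in the unit-radius frame; every candidate has L = ρ·(t + p + q).
LSL: p² = 2 + d² − 2cos(α−β) + 2d(sin α − sin β) = 151.927956; p = √p² = 12.325906; φ = atan2(cos β − cos α, d + sin α − sin β) = 0.032901 rad; t = (φ − α) mod 2π = 3.528419 rad, q = (β − φ) mod 2π = 4.117869 rad → L = 7.75·(3.528419 + 12.325906 + 4.117869) = 7.75·19.972193 = 154.784499 m
RSR: p² = 2 + d² − 2cos(α−β) + 2d(sin β − sin α) = 98.834510; p = √p² = 9.941555; φ = atan2(cos α − cos β, d − sin α + sin β) = -0.040796 rad; t = (α − φ) mod 2π = 2.828463 rad, q = (φ − β) mod 2π = 2.091620 rad → L = 7.75·(2.828463 + 9.941555 + 2.091620) = 7.75·14.861638 = 115.177694 m
LSR: p² = d² − 2 + 2cos(α−β) + 2d(sin α + sin β) = 111.083983; p = √p² = 10.539639; φ = atan2(−cos α − cos β, d + sin α + sin β) − atan2(−2, p) = 0.325045 rad; t = (φ − α) mod 2π = 3.820563 rad, q = (φ − β) mod 2π = 2.457461 rad → L = 7.75·(3.820563 + 10.539639 + 2.457461) = 7.75·16.817662 = 130.336881 m
RSL: p² = d² − 2 + 2cos(α−β) − 2d(sin α + sin β) = 133.328117; p = √p² = 11.546780; φ = atan2(cos α + cos β, d − sin α − sin β) − atan2(2, p) = -0.297328 rad; t = (α − φ) mod 2π = 3.084996 rad, q = (β − φ) mod 2π = 4.448098 rad → L = 7.75·(3.084996 + 11.546780 + 4.448098) = 7.75·19.079873 = 147.869019 m
RLR: c = (6 − d² + 2cos(α−β) + 2d(sin α − sin β))/8 = -11.354314, |c| > 1 → infeasible
LRL: c = (6 − d² + 2cos(α−β) − 2d(sin α − sin β))/8 = -17.990995, |c| > 1 → infeasible
Shortest: RSR with L = 115.177694 m ≈ 115.1777 m
Convert RSR to answer units (arcs ×180/π): t = 2.828463·180/π = 162.0590°, p = ρ·p = 7.75·9.941555 = 77.0470 m, q = 2.091620·180/π = 119.8410°, L = 115.1777 m.

RSR: t = 162.0590°, p = 77.0470 m, q = 119.8410°, L = 115.1777 m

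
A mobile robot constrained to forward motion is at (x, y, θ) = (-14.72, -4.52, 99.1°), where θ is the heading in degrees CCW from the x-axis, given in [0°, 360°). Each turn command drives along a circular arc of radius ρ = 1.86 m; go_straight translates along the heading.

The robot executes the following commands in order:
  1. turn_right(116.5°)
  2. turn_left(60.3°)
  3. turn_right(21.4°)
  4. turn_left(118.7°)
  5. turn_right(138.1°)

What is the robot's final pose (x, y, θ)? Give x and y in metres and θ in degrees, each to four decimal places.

set_pose: (x, y, θ) = (-14.7200, -4.5200, 99.1000°), ρ = 1.86
turn_right(116.5°): centre at ρ to the right, rotate −116.5° → (-12.3272, -2.4509, -17.4000° ≡ 342.6000°)
turn_left(60.3°): centre at ρ to the left, rotate +60.3° → (-10.5048, -2.0386, 402.9000° ≡ 42.9000°)
turn_right(21.4°): centre at ρ to the right, rotate −21.4° → (-9.9204, -1.6705, 21.5000°)
turn_left(118.7°): centre at ρ to the left, rotate +118.7° → (-9.4115, 1.4890, 140.2000°)
turn_right(138.1°): centre at ρ to the right, rotate −138.1° → (-8.2890, 4.7768, 2.1000°)

(-8.2890, 4.7768, 2.1000°)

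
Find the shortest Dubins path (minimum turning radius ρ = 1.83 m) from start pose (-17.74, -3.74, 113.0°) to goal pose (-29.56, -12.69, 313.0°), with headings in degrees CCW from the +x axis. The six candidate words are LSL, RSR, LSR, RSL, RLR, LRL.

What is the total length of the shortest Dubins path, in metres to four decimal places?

Let ψ = atan2(Δy, Δx) = atan2(-8.95, -11.82) = -142.8673° be the start→goal bearing.
Normalize: d = |goal − start| / ρ = 14.826156/1.83 = 8.101725, α = (θ_start − ψ) mod 360° = 255.8673° = 4.465727 rad, β = (θ_goal − ψ) mod 360° = 95.8673° = 1.673200 rad.
Common terms: sin α = -0.969733, cos α = -0.244168, sin β = 0.994761, cos β = -0.102225, cos(α−β) = -0.939693, d² = 65.637941. Work in radians in the unit-radius frame; every candidate has L = ρ·(t + p + q).
LSL: p² = 2 + d² − 2cos(α−β) + 2d(sin α − sin β) = 37.685745; p = √p² = 6.138872; φ = atan2(cos β − cos α, d + sin α − sin β) = 0.023124 rad; t = (φ − α) mod 2π = 1.840582 rad, q = (β − φ) mod 2π = 1.650076 rad → L = 1.83·(1.840582 + 6.138872 + 1.650076) = 1.83·9.629530 = 17.622040 m
RSR: p² = 2 + d² − 2cos(α−β) + 2d(sin β − sin α) = 101.348908; p = √p² = 10.067219; φ = atan2(cos α − cos β, d − sin α + sin β) = -0.014100 rad; t = (α − φ) mod 2π = 4.479827 rad, q = (φ − β) mod 2π = 4.595885 rad → L = 1.83·(4.479827 + 10.067219 + 4.595885) = 1.83·19.142932 = 35.031565 m
LSR: p² = d² − 2 + 2cos(α−β) + 2d(sin α + sin β) = 62.164102; p = √p² = 7.884421; φ = atan2(−cos α − cos β, d + sin α + sin β) − atan2(−2, p) = 0.291023 rad; t = (φ − α) mod 2π = 2.108481 rad, q = (φ − β) mod 2π = 4.901008 rad → L = 1.83·(2.108481 + 7.884421 + 4.901008) = 1.83·14.893911 = 27.255856 m
RSL: p² = d² − 2 + 2cos(α−β) − 2d(sin α + sin β) = 61.353009; p = √p² = 7.832816; φ = atan2(cos α + cos β, d − sin α − sin β) − atan2(2, p) = -0.292856 rad; t = (α − φ) mod 2π = 4.758583 rad, q = (β − φ) mod 2π = 1.966056 rad → L = 1.83·(4.758583 + 7.832816 + 1.966056) = 1.83·14.557456 = 26.640144 m
RLR: c = (6 − d² + 2cos(α−β) + 2d(sin α − sin β))/8 = -11.668613, |c| > 1 → infeasible
LRL: c = (6 − d² + 2cos(α−β) − 2d(sin α − sin β))/8 = -3.710718, |c| > 1 → infeasible
Shortest: LSL with L = 17.622040 m ≈ 17.6220 m

17.6220 m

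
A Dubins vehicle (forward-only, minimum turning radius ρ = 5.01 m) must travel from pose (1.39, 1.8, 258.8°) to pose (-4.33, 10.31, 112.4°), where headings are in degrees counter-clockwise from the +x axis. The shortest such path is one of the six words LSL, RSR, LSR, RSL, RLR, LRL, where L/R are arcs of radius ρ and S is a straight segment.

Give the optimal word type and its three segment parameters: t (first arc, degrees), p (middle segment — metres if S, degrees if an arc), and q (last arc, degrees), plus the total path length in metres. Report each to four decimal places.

LRL: t = 16.5578°, p = 243.4889°, q = 80.5311°, L = 29.7805 m

Let ψ = atan2(Δy, Δx) = atan2(8.51, -5.72) = 123.9070° be the start→goal bearing.
Normalize: d = |goal − start| / ρ = 10.253707/5.01 = 2.046648, α = (θ_start − ψ) mod 360° = 134.8930° = 2.354326 rad, β = (θ_goal − ψ) mod 360° = 348.4930° = 6.082350 rad.
Common terms: sin α = 0.708427, cos α = -0.705785, sin β = -0.199488, cos β = 0.979900, cos(α−β) = -0.832921, d² = 4.188768. Work in radians in the unit-radius frame; every candidate has L = ρ·(t + p + q).
LSL: p² = 2 + d² − 2cos(α−β) + 2d(sin α − sin β) = 11.570975; p = √p² = 3.401614; φ = atan2(cos β − cos α, d + sin α − sin β) = 0.518473 rad; t = (φ − α) mod 2π = 4.447332 rad, q = (β − φ) mod 2π = 5.563877 rad → L = 5.01·(4.447332 + 3.401614 + 5.563877) = 5.01·13.412822 = 67.198239 m
RSR: p² = 2 + d² − 2cos(α−β) + 2d(sin β − sin α) = 4.138246; p = √p² = 2.034268; φ = atan2(cos α − cos β, d − sin α + sin β) = -0.976682 rad; t = (α − φ) mod 2π = 3.331008 rad, q = (φ − β) mod 2π = 5.507339 rad → L = 5.01·(3.331008 + 2.034268 + 5.507339) = 5.01·10.872615 = 54.471803 m
LSR: p² = d² − 2 + 2cos(α−β) + 2d(sin α + sin β) = 2.606161; p = √p² = 1.614361; φ = atan2(−cos α − cos β, d + sin α + sin β) − atan2(−2, p) = 0.784840 rad; t = (φ − α) mod 2π = 4.713699 rad, q = (φ − β) mod 2π = 0.985675 rad → L = 5.01·(4.713699 + 1.614361 + 0.985675) = 5.01·7.313735 = 36.641810 m
RSL: p² = d² − 2 + 2cos(α−β) − 2d(sin α + sin β) = -1.560309 < 0 → infeasible
RLR: c = (6 − d² + 2cos(α−β) + 2d(sin α − sin β))/8 = 0.482719; p = 2π − arccos c = 5.216146 rad; φ = atan2(cos α − cos β, d − sin α + sin β) = -0.976682 rad; t = (α − φ + p/2) mod 2π = 5.939081 rad, q = (α − β − t + p) mod 2π = 1.832227 rad → L = 5.01·(5.939081 + 5.216146 + 1.832227) = 5.01·12.987454 = 65.067144 m
LRL: c = (6 − d² + 2cos(α−β) − 2d(sin α − sin β))/8 = -0.446372; p = 2π − arccos c = 4.249682 rad; φ = atan2(cos β − cos α, d + sin α − sin β) = 0.518473 rad; t = (φ − α + p/2) mod 2π = 0.288988 rad, q = (β − α − t + p) mod 2π = 1.405532 rad → L = 5.01·(0.288988 + 4.249682 + 1.405532) = 5.01·5.944202 = 29.780454 m
Shortest: LRL with L = 29.780454 m ≈ 29.7805 m
Convert LRL to answer units (arcs ×180/π): t = 0.288988·180/π = 16.5578°, p = 4.249682·180/π = 243.4889°, q = 1.405532·180/π = 80.5311°, L = 29.7805 m.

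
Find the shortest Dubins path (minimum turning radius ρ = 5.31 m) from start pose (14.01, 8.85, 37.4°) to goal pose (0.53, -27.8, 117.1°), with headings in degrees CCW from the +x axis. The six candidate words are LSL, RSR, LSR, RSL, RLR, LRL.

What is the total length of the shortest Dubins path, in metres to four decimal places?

58.2920 m

Let ψ = atan2(Δy, Δx) = atan2(-36.65, -13.48) = -110.1937° be the start→goal bearing.
Normalize: d = |goal − start| / ρ = 39.050389/5.31 = 7.354122, α = (θ_start − ψ) mod 360° = 147.5937° = 2.575996 rad, β = (θ_goal − ψ) mod 360° = 227.2937° = 3.967023 rad.
Common terms: sin α = 0.535920, cos α = -0.844269, sin β = -0.734840, cos β = -0.678240, cos(α−β) = 0.178802, d² = 54.083114. Work in radians in the unit-radius frame; every candidate has L = ρ·(t + p + q).
LSL: p² = 2 + d² − 2cos(α−β) + 2d(sin α − sin β) = 74.416154; p = √p² = 8.626480; φ = atan2(cos β − cos α, d + sin α − sin β) = 0.019248 rad; t = (φ − α) mod 2π = 3.726437 rad, q = (β − φ) mod 2π = 3.947776 rad → L = 5.31·(3.726437 + 8.626480 + 3.947776) = 5.31·16.300693 = 86.556677 m
RSR: p² = 2 + d² − 2cos(α−β) + 2d(sin β − sin α) = 37.034866; p = √p² = 6.085628; φ = atan2(cos α − cos β, d − sin α + sin β) = -0.027285 rad; t = (α − φ) mod 2π = 2.603282 rad, q = (φ − β) mod 2π = 2.288876 rad → L = 5.31·(2.603282 + 6.085628 + 2.288876) = 5.31·10.977786 = 58.292042 m
LSR: p² = d² − 2 + 2cos(α−β) + 2d(sin α + sin β) = 49.514949; p = √p² = 7.036686; φ = atan2(−cos α − cos β, d + sin α + sin β) − atan2(−2, p) = 0.486579 rad; t = (φ − α) mod 2π = 4.193768 rad, q = (φ − β) mod 2π = 2.802741 rad → L = 5.31·(4.193768 + 7.036686 + 2.802741) = 5.31·14.033194 = 74.516262 m
RSL: p² = d² − 2 + 2cos(α−β) − 2d(sin α + sin β) = 55.366489; p = √p² = 7.440866; φ = atan2(cos α + cos β, d − sin α − sin β) − atan2(2, p) = -0.461490 rad; t = (α − φ) mod 2π = 3.037486 rad, q = (β − φ) mod 2π = 4.428513 rad → L = 5.31·(3.037486 + 7.440866 + 4.428513) = 5.31·14.906866 = 79.155457 m
RLR: c = (6 − d² + 2cos(α−β) + 2d(sin α − sin β))/8 = -3.629358, |c| > 1 → infeasible
LRL: c = (6 − d² + 2cos(α−β) − 2d(sin α − sin β))/8 = -8.302019, |c| > 1 → infeasible
Shortest: RSR with L = 58.292042 m ≈ 58.2920 m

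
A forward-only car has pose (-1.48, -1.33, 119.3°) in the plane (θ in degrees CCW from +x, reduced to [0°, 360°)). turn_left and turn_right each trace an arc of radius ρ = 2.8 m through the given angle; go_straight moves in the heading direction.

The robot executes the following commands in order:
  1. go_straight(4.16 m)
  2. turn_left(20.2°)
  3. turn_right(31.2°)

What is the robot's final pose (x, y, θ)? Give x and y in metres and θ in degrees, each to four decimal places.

set_pose: (x, y, θ) = (-1.4800, -1.3300, 119.3000°), ρ = 2.8
go_straight(4.16): x += 4.16·cos θ, y += 4.16·sin θ → (-3.5158, 2.2978, 119.3000°)
turn_left(20.2°): centre at ρ to the left, rotate +20.2° → (-4.1392, 3.0567, 139.5000°)
turn_right(31.2°): centre at ρ to the right, rotate −31.2° → (-4.9791, 4.3066, 108.3000°)

(-4.9791, 4.3066, 108.3000°)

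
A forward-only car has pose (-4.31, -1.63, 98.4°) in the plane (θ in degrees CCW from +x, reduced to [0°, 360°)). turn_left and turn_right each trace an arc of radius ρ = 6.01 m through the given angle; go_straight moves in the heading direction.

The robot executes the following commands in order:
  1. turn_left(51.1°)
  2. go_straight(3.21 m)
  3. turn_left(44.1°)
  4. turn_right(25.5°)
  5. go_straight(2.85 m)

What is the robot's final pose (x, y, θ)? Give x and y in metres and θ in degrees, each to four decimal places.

(-19.8758, 5.5111, 168.1000°)

set_pose: (x, y, θ) = (-4.3100, -1.6300, 98.4000°), ρ = 6.01
turn_left(51.1°): centre at ρ to the left, rotate +51.1° → (-7.2052, 2.6704, 149.5000°)
go_straight(3.21): x += 3.21·cos θ, y += 3.21·sin θ → (-9.9711, 4.2996, 149.5000°)
turn_left(44.1°): centre at ρ to the left, rotate +44.1° → (-14.4346, 4.9627, 193.6000°)
turn_right(25.5°): centre at ρ to the right, rotate −25.5° → (-17.0871, 4.9234, 168.1000°)
go_straight(2.85): x += 2.85·cos θ, y += 2.85·sin θ → (-19.8758, 5.5111, 168.1000°)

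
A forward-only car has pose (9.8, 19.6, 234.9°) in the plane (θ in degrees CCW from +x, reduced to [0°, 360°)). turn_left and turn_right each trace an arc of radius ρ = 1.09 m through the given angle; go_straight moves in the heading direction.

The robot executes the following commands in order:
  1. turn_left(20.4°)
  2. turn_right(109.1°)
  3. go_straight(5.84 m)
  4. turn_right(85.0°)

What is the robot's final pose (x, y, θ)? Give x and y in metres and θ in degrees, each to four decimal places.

set_pose: (x, y, θ) = (9.8000, 19.6000, 234.9000°), ρ = 1.09
turn_left(20.4°): centre at ρ to the left, rotate +20.4° → (9.6375, 19.2498, 255.3000°)
turn_right(109.1°): centre at ρ to the right, rotate −109.1° → (7.9768, 18.6207, 146.2000°)
go_straight(5.84): x += 5.84·cos θ, y += 5.84·sin θ → (3.1238, 21.8694, 146.2000°)
turn_right(85.0°): centre at ρ to the right, rotate −85.0° → (2.7750, 23.3003, 61.2000°)

(2.7750, 23.3003, 61.2000°)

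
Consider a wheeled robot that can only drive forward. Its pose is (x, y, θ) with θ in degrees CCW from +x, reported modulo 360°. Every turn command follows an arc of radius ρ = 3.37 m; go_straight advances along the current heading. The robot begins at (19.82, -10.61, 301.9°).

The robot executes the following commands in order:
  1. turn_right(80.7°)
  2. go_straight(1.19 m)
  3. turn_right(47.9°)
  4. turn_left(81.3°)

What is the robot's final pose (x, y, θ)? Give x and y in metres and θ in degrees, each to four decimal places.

(12.0282, -18.9737, 254.6000°)

set_pose: (x, y, θ) = (19.8200, -10.6100, 301.9000°), ρ = 3.37
turn_right(80.7°): centre at ρ to the right, rotate −80.7° → (19.1787, -14.9265, 221.2000°)
go_straight(1.19): x += 1.19·cos θ, y += 1.19·sin θ → (18.2834, -15.7103, 221.2000°)
turn_right(47.9°): centre at ρ to the right, rotate −47.9° → (15.6704, -16.5217, 173.3000°)
turn_left(81.3°): centre at ρ to the left, rotate +81.3° → (12.0282, -18.9737, 254.6000°)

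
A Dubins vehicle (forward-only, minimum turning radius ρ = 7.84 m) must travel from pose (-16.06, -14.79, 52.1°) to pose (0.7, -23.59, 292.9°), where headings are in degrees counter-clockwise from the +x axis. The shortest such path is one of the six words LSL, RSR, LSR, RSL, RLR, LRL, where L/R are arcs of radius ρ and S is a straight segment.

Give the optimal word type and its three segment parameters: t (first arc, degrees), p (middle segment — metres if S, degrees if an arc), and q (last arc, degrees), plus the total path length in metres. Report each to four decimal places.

Let ψ = atan2(Δy, Δx) = atan2(-8.80, 16.76) = -27.7022° be the start→goal bearing.
Normalize: d = |goal − start| / ρ = 18.929807/7.84 = 2.414516, α = (θ_start − ψ) mod 360° = 79.8022° = 1.392810 rad, β = (θ_goal − ψ) mod 360° = 320.6022° = 5.595563 rad.
Common terms: sin α = 0.984202, cos α = 0.177048, sin β = -0.634701, cos β = 0.772757, cos(α−β) = -0.487860, d² = 5.829889. Work in radians in the unit-radius frame; every candidate has L = ρ·(t + p + q).
LSL: p² = 2 + d² − 2cos(α−β) + 2d(sin α − sin β) = 16.623347; p = √p² = 4.077174; φ = atan2(cos β − cos α, d + sin α − sin β) = 0.146633 rad; t = (φ − α) mod 2π = 5.037008 rad, q = (β − φ) mod 2π = 5.448930 rad → L = 7.84·(5.037008 + 4.077174 + 5.448930) = 7.84·14.563112 = 114.174798 m
RSR: p² = 2 + d² − 2cos(α−β) + 2d(sin β − sin α) = 0.987869; p = √p² = 0.993916; φ = atan2(cos α − cos β, d − sin α + sin β) = -0.642696 rad; t = (α − φ) mod 2π = 2.035507 rad, q = (φ − β) mod 2π = 0.044926 rad → L = 7.84·(2.035507 + 0.993916 + 0.044926) = 7.84·3.074349 = 24.102893 m
LSR: p² = d² − 2 + 2cos(α−β) + 2d(sin α + sin β) = 4.541920; p = √p² = 2.131178; φ = atan2(−cos α − cos β, d + sin α + sin β) − atan2(−2, p) = 0.422665 rad; t = (φ − α) mod 2π = 5.313040 rad, q = (φ − β) mod 2π = 1.110287 rad → L = 7.84·(5.313040 + 2.131178 + 1.110287) = 7.84·8.554505 = 67.067320 m
RSL: p² = d² − 2 + 2cos(α−β) − 2d(sin α + sin β) = 1.166419; p = √p² = 1.080009; φ = atan2(cos α + cos β, d − sin α − sin β) − atan2(2, p) = -0.644562 rad; t = (α − φ) mod 2π = 2.037372 rad, q = (β − φ) mod 2π = 6.240125 rad → L = 7.84·(2.037372 + 1.080009 + 6.240125) = 7.84·9.357506 = 73.362843 m
RLR: c = (6 − d² + 2cos(α−β) + 2d(sin α − sin β))/8 = 0.876516; p = 2π − arccos c = 5.780966 rad; φ = atan2(cos α − cos β, d − sin α + sin β) = -0.642696 rad; t = (α − φ + p/2) mod 2π = 4.925990 rad, q = (α − β − t + p) mod 2π = 2.935409 rad → L = 7.84·(4.925990 + 5.780966 + 2.935409) = 7.84·13.642364 = 106.956135 m
LRL: c = (6 − d² + 2cos(α−β) − 2d(sin α − sin β))/8 = -1.077918, |c| > 1 → infeasible
Shortest: RSR with L = 24.102893 m ≈ 24.1029 m
Convert RSR to answer units (arcs ×180/π): t = 2.035507·180/π = 116.6259°, p = ρ·p = 7.84·0.993916 = 7.7923 m, q = 0.044926·180/π = 2.5741°, L = 24.1029 m.

RSR: t = 116.6259°, p = 7.7923 m, q = 2.5741°, L = 24.1029 m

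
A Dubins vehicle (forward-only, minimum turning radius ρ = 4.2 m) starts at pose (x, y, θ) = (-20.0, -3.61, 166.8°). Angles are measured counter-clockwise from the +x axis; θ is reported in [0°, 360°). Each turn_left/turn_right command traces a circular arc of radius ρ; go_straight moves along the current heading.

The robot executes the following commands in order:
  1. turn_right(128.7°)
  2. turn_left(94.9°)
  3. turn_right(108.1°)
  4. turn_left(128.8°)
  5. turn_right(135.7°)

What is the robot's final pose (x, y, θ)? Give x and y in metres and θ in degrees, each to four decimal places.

set_pose: (x, y, θ) = (-20.0000, -3.6100, 166.8000°), ρ = 4.2
turn_right(128.7°): centre at ρ to the right, rotate −128.7° → (-21.6325, 3.7842, 38.1000°)
turn_left(94.9°): centre at ρ to the left, rotate +94.9° → (-21.1523, 9.9537, 133.0000°)
turn_right(108.1°): centre at ρ to the right, rotate −108.1° → (-19.8490, 16.6277, 24.9000°)
turn_left(128.8°): centre at ρ to the left, rotate +128.8° → (-19.7565, 24.2025, 153.7000°)
turn_right(135.7°): centre at ρ to the right, rotate −135.7° → (-19.1934, 31.9622, 18.0000°)

(-19.1934, 31.9622, 18.0000°)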